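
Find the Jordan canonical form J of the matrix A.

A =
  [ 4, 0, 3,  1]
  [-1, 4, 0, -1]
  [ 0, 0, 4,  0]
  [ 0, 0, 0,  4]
J_3(4) ⊕ J_1(4)

The characteristic polynomial is
  det(x·I − A) = x^4 - 16*x^3 + 96*x^2 - 256*x + 256 = (x - 4)^4

Eigenvalues and multiplicities (the geometric multiplicity of λ is n − rank(A − λI), which equals the number of Jordan blocks for λ):
  λ = 4: algebraic multiplicity = 4, geometric multiplicity = 2

Determining the block sizes for each eigenvalue:
  λ = 4: with am = 4 and gm = 2, the partition is not yet determined (e.g. several partitions of 4 into 2 parts exist). Let N = A − (4)·I. Computing rank(N^1) = 2, rank(N^2) = 1, rank(N^3) = 0; the number of blocks of size ≥ j is rank(N^{j−1}) − rank(N^j), giving [2, 1, 1]. So we have 1 block(s) of size 3, 1 block(s) of size 1 → block sizes [3, 1]

Assembling the blocks gives a Jordan form
J =
  [4, 1, 0, 0]
  [0, 4, 1, 0]
  [0, 0, 4, 0]
  [0, 0, 0, 4]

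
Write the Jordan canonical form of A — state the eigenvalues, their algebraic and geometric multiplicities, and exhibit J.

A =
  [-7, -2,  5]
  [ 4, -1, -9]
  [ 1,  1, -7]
J_3(-5)

The characteristic polynomial is
  det(x·I − A) = x^3 + 15*x^2 + 75*x + 125 = (x + 5)^3

Eigenvalues and multiplicities (the geometric multiplicity of λ is n − rank(A − λI), which equals the number of Jordan blocks for λ):
  λ = -5: algebraic multiplicity = 3, geometric multiplicity = 1

Determining the block sizes for each eigenvalue:
  λ = -5: one block (gm = 1), so the single block has size am = 3 → block sizes [3]

Assembling the blocks gives a Jordan form
J =
  [-5,  1,  0]
  [ 0, -5,  1]
  [ 0,  0, -5]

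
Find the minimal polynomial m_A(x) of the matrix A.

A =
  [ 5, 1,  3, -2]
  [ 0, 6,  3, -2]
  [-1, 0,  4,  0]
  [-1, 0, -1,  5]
x^3 - 15*x^2 + 75*x - 125

The characteristic polynomial is χ_A(x) = (x - 5)^4, so the eigenvalues are known. The minimal polynomial is
  m_A(x) = Π_λ (x − λ)^{k_λ}
where k_λ is the size of the *largest* Jordan block for λ (equivalently, the smallest k with (A − λI)^k v = 0 for every generalised eigenvector v of λ).

  λ = 5: largest Jordan block has size 3, contributing (x − 5)^3

So m_A(x) = (x - 5)^3 = x^3 - 15*x^2 + 75*x - 125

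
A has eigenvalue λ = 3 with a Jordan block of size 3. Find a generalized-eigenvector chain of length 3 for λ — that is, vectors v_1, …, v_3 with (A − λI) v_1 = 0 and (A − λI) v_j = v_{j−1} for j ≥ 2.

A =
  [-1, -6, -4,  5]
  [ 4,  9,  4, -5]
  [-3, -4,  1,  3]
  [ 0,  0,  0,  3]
A Jordan chain for λ = 3 of length 3:
v_1 = (4, -4, 2, 0)ᵀ
v_2 = (-4, 4, -3, 0)ᵀ
v_3 = (1, 0, 0, 0)ᵀ

Let N = A − (3)·I. We want v_3 with N^3 v_3 = 0 but N^2 v_3 ≠ 0; then v_{j-1} := N · v_j for j = 3, …, 2.

Pick v_3 = (1, 0, 0, 0)ᵀ.
Then v_2 = N · v_3 = (-4, 4, -3, 0)ᵀ.
Then v_1 = N · v_2 = (4, -4, 2, 0)ᵀ.

Sanity check: (A − (3)·I) v_1 = (0, 0, 0, 0)ᵀ = 0. ✓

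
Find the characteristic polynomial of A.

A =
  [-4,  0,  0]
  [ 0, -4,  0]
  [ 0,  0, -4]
x^3 + 12*x^2 + 48*x + 64

Expanding det(x·I − A) (e.g. by cofactor expansion or by noting that A is similar to its Jordan form J, which has the same characteristic polynomial as A) gives
  χ_A(x) = x^3 + 12*x^2 + 48*x + 64
which factors as (x + 4)^3. The eigenvalues (with algebraic multiplicities) are λ = -4 with multiplicity 3.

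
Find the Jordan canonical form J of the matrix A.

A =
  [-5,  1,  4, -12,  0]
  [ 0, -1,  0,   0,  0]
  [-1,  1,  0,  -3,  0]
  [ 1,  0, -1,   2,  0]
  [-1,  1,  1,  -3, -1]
J_2(-1) ⊕ J_2(-1) ⊕ J_1(-1)

The characteristic polynomial is
  det(x·I − A) = x^5 + 5*x^4 + 10*x^3 + 10*x^2 + 5*x + 1 = (x + 1)^5

Eigenvalues and multiplicities (the geometric multiplicity of λ is n − rank(A − λI), which equals the number of Jordan blocks for λ):
  λ = -1: algebraic multiplicity = 5, geometric multiplicity = 3

Determining the block sizes for each eigenvalue:
  λ = -1: with am = 5 and gm = 3, the partition is not yet determined (e.g. several partitions of 5 into 3 parts exist). Let N = A − (-1)·I. Computing rank(N^1) = 2, rank(N^2) = 0; the number of blocks of size ≥ j is rank(N^{j−1}) − rank(N^j), giving [3, 2]. So we have 2 block(s) of size 2, 1 block(s) of size 1 → block sizes [2, 2, 1]

Assembling the blocks gives a Jordan form
J =
  [-1,  1,  0,  0,  0]
  [ 0, -1,  0,  0,  0]
  [ 0,  0, -1,  1,  0]
  [ 0,  0,  0, -1,  0]
  [ 0,  0,  0,  0, -1]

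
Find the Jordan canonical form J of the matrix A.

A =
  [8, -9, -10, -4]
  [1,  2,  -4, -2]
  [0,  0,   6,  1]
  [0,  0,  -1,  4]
J_2(5) ⊕ J_2(5)

The characteristic polynomial is
  det(x·I − A) = x^4 - 20*x^3 + 150*x^2 - 500*x + 625 = (x - 5)^4

Eigenvalues and multiplicities (the geometric multiplicity of λ is n − rank(A − λI), which equals the number of Jordan blocks for λ):
  λ = 5: algebraic multiplicity = 4, geometric multiplicity = 2

Determining the block sizes for each eigenvalue:
  λ = 5: with am = 4 and gm = 2, the partition is not yet determined (e.g. several partitions of 4 into 2 parts exist). Let N = A − (5)·I. Computing rank(N^1) = 2, rank(N^2) = 0; the number of blocks of size ≥ j is rank(N^{j−1}) − rank(N^j), giving [2, 2]. So we have 2 block(s) of size 2 → block sizes [2, 2]

Assembling the blocks gives a Jordan form
J =
  [5, 1, 0, 0]
  [0, 5, 0, 0]
  [0, 0, 5, 1]
  [0, 0, 0, 5]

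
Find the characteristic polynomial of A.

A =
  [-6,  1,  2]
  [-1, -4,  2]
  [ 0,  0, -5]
x^3 + 15*x^2 + 75*x + 125

Expanding det(x·I − A) (e.g. by cofactor expansion or by noting that A is similar to its Jordan form J, which has the same characteristic polynomial as A) gives
  χ_A(x) = x^3 + 15*x^2 + 75*x + 125
which factors as (x + 5)^3. The eigenvalues (with algebraic multiplicities) are λ = -5 with multiplicity 3.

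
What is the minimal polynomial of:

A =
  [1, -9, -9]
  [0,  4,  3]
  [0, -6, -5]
x^2 + x - 2

The characteristic polynomial is χ_A(x) = (x - 1)^2*(x + 2), so the eigenvalues are known. The minimal polynomial is
  m_A(x) = Π_λ (x − λ)^{k_λ}
where k_λ is the size of the *largest* Jordan block for λ (equivalently, the smallest k with (A − λI)^k v = 0 for every generalised eigenvector v of λ).

  λ = -2: largest Jordan block has size 1, contributing (x + 2)
  λ = 1: largest Jordan block has size 1, contributing (x − 1)

So m_A(x) = (x - 1)*(x + 2) = x^2 + x - 2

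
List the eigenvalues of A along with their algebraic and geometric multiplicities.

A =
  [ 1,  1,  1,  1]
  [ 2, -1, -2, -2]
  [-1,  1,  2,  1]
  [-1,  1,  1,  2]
λ = 1: alg = 4, geom = 2

Step 1 — factor the characteristic polynomial to read off the algebraic multiplicities:
  χ_A(x) = (x - 1)^4

Step 2 — compute geometric multiplicities via the rank-nullity identity g(λ) = n − rank(A − λI):
  rank(A − (1)·I) = 2, so dim ker(A − (1)·I) = n − 2 = 2

Summary:
  λ = 1: algebraic multiplicity = 4, geometric multiplicity = 2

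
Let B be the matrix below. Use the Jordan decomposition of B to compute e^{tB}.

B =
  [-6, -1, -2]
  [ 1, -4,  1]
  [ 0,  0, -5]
e^{tB} =
  [-t*exp(-5*t) + exp(-5*t), -t*exp(-5*t), t^2*exp(-5*t)/2 - 2*t*exp(-5*t)]
  [t*exp(-5*t), t*exp(-5*t) + exp(-5*t), -t^2*exp(-5*t)/2 + t*exp(-5*t)]
  [0, 0, exp(-5*t)]

Strategy: write B = P · J · P⁻¹ where J is a Jordan canonical form, so e^{tB} = P · e^{tJ} · P⁻¹, and e^{tJ} can be computed block-by-block.

B has Jordan form
J =
  [-5,  1,  0]
  [ 0, -5,  1]
  [ 0,  0, -5]
(up to reordering of blocks).

Per-block formulas:
  For a 3×3 Jordan block J_3(-5): exp(t · J_3(-5)) = e^(-5t)·(I + t·N + (t^2/2)·N^2), where N is the 3×3 nilpotent shift.

After assembling e^{tJ} and conjugating by P, we get:

e^{tB} =
  [-t*exp(-5*t) + exp(-5*t), -t*exp(-5*t), t^2*exp(-5*t)/2 - 2*t*exp(-5*t)]
  [t*exp(-5*t), t*exp(-5*t) + exp(-5*t), -t^2*exp(-5*t)/2 + t*exp(-5*t)]
  [0, 0, exp(-5*t)]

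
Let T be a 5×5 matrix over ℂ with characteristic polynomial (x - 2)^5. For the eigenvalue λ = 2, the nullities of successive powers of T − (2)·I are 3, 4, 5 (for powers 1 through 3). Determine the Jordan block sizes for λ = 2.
Block sizes for λ = 2: [3, 1, 1]

From the dimensions of kernels of powers, the number of Jordan blocks of size at least j is d_j − d_{j−1} where d_j = dim ker(N^j) (with d_0 = 0). Computing the differences gives [3, 1, 1].
The number of blocks of size exactly k is (#blocks of size ≥ k) − (#blocks of size ≥ k + 1), so the partition is: 2 block(s) of size 1, 1 block(s) of size 3.
In nonincreasing order the block sizes are [3, 1, 1].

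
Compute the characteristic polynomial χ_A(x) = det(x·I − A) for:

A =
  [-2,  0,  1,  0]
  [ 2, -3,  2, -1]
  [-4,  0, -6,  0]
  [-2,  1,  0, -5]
x^4 + 16*x^3 + 96*x^2 + 256*x + 256

Expanding det(x·I − A) (e.g. by cofactor expansion or by noting that A is similar to its Jordan form J, which has the same characteristic polynomial as A) gives
  χ_A(x) = x^4 + 16*x^3 + 96*x^2 + 256*x + 256
which factors as (x + 4)^4. The eigenvalues (with algebraic multiplicities) are λ = -4 with multiplicity 4.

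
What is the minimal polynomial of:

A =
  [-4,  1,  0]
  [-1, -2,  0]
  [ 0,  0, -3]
x^2 + 6*x + 9

The characteristic polynomial is χ_A(x) = (x + 3)^3, so the eigenvalues are known. The minimal polynomial is
  m_A(x) = Π_λ (x − λ)^{k_λ}
where k_λ is the size of the *largest* Jordan block for λ (equivalently, the smallest k with (A − λI)^k v = 0 for every generalised eigenvector v of λ).

  λ = -3: largest Jordan block has size 2, contributing (x + 3)^2

So m_A(x) = (x + 3)^2 = x^2 + 6*x + 9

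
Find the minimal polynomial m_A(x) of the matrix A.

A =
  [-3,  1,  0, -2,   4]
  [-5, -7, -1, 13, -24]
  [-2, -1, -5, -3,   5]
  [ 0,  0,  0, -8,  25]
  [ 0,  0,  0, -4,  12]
x^5 + 11*x^4 + 19*x^3 - 115*x^2 - 200*x + 500

The characteristic polynomial is χ_A(x) = (x - 2)^2*(x + 5)^3, so the eigenvalues are known. The minimal polynomial is
  m_A(x) = Π_λ (x − λ)^{k_λ}
where k_λ is the size of the *largest* Jordan block for λ (equivalently, the smallest k with (A − λI)^k v = 0 for every generalised eigenvector v of λ).

  λ = -5: largest Jordan block has size 3, contributing (x + 5)^3
  λ = 2: largest Jordan block has size 2, contributing (x − 2)^2

So m_A(x) = (x - 2)^2*(x + 5)^3 = x^5 + 11*x^4 + 19*x^3 - 115*x^2 - 200*x + 500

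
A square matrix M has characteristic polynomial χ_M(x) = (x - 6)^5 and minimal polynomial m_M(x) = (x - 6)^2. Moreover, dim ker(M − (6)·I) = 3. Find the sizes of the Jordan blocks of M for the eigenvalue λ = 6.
Block sizes for λ = 6: [2, 2, 1]

Step 1 — from the characteristic polynomial, algebraic multiplicity of λ = 6 is 5. From dim ker(M − (6)·I) = 3, there are exactly 3 Jordan blocks for λ = 6.
Step 2 — from the minimal polynomial, the factor (x − 6)^2 tells us the largest block for λ = 6 has size 2.
Step 3 — with total size 5, 3 blocks, and largest block 2, the block sizes (in nonincreasing order) are [2, 2, 1].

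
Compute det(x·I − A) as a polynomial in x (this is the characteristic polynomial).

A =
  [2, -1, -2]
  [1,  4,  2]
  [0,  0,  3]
x^3 - 9*x^2 + 27*x - 27

Expanding det(x·I − A) (e.g. by cofactor expansion or by noting that A is similar to its Jordan form J, which has the same characteristic polynomial as A) gives
  χ_A(x) = x^3 - 9*x^2 + 27*x - 27
which factors as (x - 3)^3. The eigenvalues (with algebraic multiplicities) are λ = 3 with multiplicity 3.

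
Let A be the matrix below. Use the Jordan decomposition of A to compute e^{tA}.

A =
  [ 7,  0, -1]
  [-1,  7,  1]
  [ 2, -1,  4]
e^{tA} =
  [-t^2*exp(6*t)/2 + t*exp(6*t) + exp(6*t), t^2*exp(6*t)/2, t^2*exp(6*t)/2 - t*exp(6*t)]
  [-t*exp(6*t), t*exp(6*t) + exp(6*t), t*exp(6*t)]
  [-t^2*exp(6*t)/2 + 2*t*exp(6*t), t^2*exp(6*t)/2 - t*exp(6*t), t^2*exp(6*t)/2 - 2*t*exp(6*t) + exp(6*t)]

Strategy: write A = P · J · P⁻¹ where J is a Jordan canonical form, so e^{tA} = P · e^{tJ} · P⁻¹, and e^{tJ} can be computed block-by-block.

A has Jordan form
J =
  [6, 1, 0]
  [0, 6, 1]
  [0, 0, 6]
(up to reordering of blocks).

Per-block formulas:
  For a 3×3 Jordan block J_3(6): exp(t · J_3(6)) = e^(6t)·(I + t·N + (t^2/2)·N^2), where N is the 3×3 nilpotent shift.

After assembling e^{tJ} and conjugating by P, we get:

e^{tA} =
  [-t^2*exp(6*t)/2 + t*exp(6*t) + exp(6*t), t^2*exp(6*t)/2, t^2*exp(6*t)/2 - t*exp(6*t)]
  [-t*exp(6*t), t*exp(6*t) + exp(6*t), t*exp(6*t)]
  [-t^2*exp(6*t)/2 + 2*t*exp(6*t), t^2*exp(6*t)/2 - t*exp(6*t), t^2*exp(6*t)/2 - 2*t*exp(6*t) + exp(6*t)]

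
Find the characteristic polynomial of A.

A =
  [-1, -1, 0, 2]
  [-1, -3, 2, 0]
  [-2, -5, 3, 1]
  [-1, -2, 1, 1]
x^4

Expanding det(x·I − A) (e.g. by cofactor expansion or by noting that A is similar to its Jordan form J, which has the same characteristic polynomial as A) gives
  χ_A(x) = x^4
which factors as x^4. The eigenvalues (with algebraic multiplicities) are λ = 0 with multiplicity 4.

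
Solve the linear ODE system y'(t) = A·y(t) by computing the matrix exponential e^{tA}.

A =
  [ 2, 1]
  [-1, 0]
e^{tA} =
  [t*exp(t) + exp(t), t*exp(t)]
  [-t*exp(t), -t*exp(t) + exp(t)]

Strategy: write A = P · J · P⁻¹ where J is a Jordan canonical form, so e^{tA} = P · e^{tJ} · P⁻¹, and e^{tJ} can be computed block-by-block.

A has Jordan form
J =
  [1, 1]
  [0, 1]
(up to reordering of blocks).

Per-block formulas:
  For a 2×2 Jordan block J_2(1): exp(t · J_2(1)) = e^(1t)·(I + t·N), where N is the 2×2 nilpotent shift.

After assembling e^{tJ} and conjugating by P, we get:

e^{tA} =
  [t*exp(t) + exp(t), t*exp(t)]
  [-t*exp(t), -t*exp(t) + exp(t)]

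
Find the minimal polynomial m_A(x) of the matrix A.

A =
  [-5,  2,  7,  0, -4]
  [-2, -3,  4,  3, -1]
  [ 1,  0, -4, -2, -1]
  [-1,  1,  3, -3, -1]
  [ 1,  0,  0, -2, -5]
x^3 + 12*x^2 + 48*x + 64

The characteristic polynomial is χ_A(x) = (x + 4)^5, so the eigenvalues are known. The minimal polynomial is
  m_A(x) = Π_λ (x − λ)^{k_λ}
where k_λ is the size of the *largest* Jordan block for λ (equivalently, the smallest k with (A − λI)^k v = 0 for every generalised eigenvector v of λ).

  λ = -4: largest Jordan block has size 3, contributing (x + 4)^3

So m_A(x) = (x + 4)^3 = x^3 + 12*x^2 + 48*x + 64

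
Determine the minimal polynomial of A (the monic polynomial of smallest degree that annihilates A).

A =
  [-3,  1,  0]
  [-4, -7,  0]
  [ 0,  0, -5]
x^2 + 10*x + 25

The characteristic polynomial is χ_A(x) = (x + 5)^3, so the eigenvalues are known. The minimal polynomial is
  m_A(x) = Π_λ (x − λ)^{k_λ}
where k_λ is the size of the *largest* Jordan block for λ (equivalently, the smallest k with (A − λI)^k v = 0 for every generalised eigenvector v of λ).

  λ = -5: largest Jordan block has size 2, contributing (x + 5)^2

So m_A(x) = (x + 5)^2 = x^2 + 10*x + 25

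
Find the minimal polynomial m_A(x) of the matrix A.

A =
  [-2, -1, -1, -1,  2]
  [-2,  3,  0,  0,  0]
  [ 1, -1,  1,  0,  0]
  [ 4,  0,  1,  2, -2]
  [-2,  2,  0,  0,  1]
x^3 - 3*x^2 + 3*x - 1

The characteristic polynomial is χ_A(x) = (x - 1)^5, so the eigenvalues are known. The minimal polynomial is
  m_A(x) = Π_λ (x − λ)^{k_λ}
where k_λ is the size of the *largest* Jordan block for λ (equivalently, the smallest k with (A − λI)^k v = 0 for every generalised eigenvector v of λ).

  λ = 1: largest Jordan block has size 3, contributing (x − 1)^3

So m_A(x) = (x - 1)^3 = x^3 - 3*x^2 + 3*x - 1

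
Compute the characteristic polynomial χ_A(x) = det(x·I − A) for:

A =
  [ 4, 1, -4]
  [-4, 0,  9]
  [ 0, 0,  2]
x^3 - 6*x^2 + 12*x - 8

Expanding det(x·I − A) (e.g. by cofactor expansion or by noting that A is similar to its Jordan form J, which has the same characteristic polynomial as A) gives
  χ_A(x) = x^3 - 6*x^2 + 12*x - 8
which factors as (x - 2)^3. The eigenvalues (with algebraic multiplicities) are λ = 2 with multiplicity 3.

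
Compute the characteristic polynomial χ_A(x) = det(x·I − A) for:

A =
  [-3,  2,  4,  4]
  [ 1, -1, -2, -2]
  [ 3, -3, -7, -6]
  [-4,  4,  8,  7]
x^4 + 4*x^3 + 6*x^2 + 4*x + 1

Expanding det(x·I − A) (e.g. by cofactor expansion or by noting that A is similar to its Jordan form J, which has the same characteristic polynomial as A) gives
  χ_A(x) = x^4 + 4*x^3 + 6*x^2 + 4*x + 1
which factors as (x + 1)^4. The eigenvalues (with algebraic multiplicities) are λ = -1 with multiplicity 4.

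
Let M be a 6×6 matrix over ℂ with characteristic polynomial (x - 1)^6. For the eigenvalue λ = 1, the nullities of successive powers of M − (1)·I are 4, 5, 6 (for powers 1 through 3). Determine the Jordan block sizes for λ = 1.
Block sizes for λ = 1: [3, 1, 1, 1]

From the dimensions of kernels of powers, the number of Jordan blocks of size at least j is d_j − d_{j−1} where d_j = dim ker(N^j) (with d_0 = 0). Computing the differences gives [4, 1, 1].
The number of blocks of size exactly k is (#blocks of size ≥ k) − (#blocks of size ≥ k + 1), so the partition is: 3 block(s) of size 1, 1 block(s) of size 3.
In nonincreasing order the block sizes are [3, 1, 1, 1].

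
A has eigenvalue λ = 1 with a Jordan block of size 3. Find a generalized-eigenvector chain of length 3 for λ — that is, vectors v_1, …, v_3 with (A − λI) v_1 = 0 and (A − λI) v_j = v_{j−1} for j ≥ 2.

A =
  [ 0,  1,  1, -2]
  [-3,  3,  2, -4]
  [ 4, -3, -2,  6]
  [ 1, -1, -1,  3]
A Jordan chain for λ = 1 of length 3:
v_1 = (0, 1, -1, 0)ᵀ
v_2 = (-1, -3, 4, 1)ᵀ
v_3 = (1, 0, 0, 0)ᵀ

Let N = A − (1)·I. We want v_3 with N^3 v_3 = 0 but N^2 v_3 ≠ 0; then v_{j-1} := N · v_j for j = 3, …, 2.

Pick v_3 = (1, 0, 0, 0)ᵀ.
Then v_2 = N · v_3 = (-1, -3, 4, 1)ᵀ.
Then v_1 = N · v_2 = (0, 1, -1, 0)ᵀ.

Sanity check: (A − (1)·I) v_1 = (0, 0, 0, 0)ᵀ = 0. ✓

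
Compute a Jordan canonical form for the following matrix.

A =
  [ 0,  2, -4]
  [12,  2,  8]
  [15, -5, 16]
J_2(6) ⊕ J_1(6)

The characteristic polynomial is
  det(x·I − A) = x^3 - 18*x^2 + 108*x - 216 = (x - 6)^3

Eigenvalues and multiplicities (the geometric multiplicity of λ is n − rank(A − λI), which equals the number of Jordan blocks for λ):
  λ = 6: algebraic multiplicity = 3, geometric multiplicity = 2

Determining the block sizes for each eigenvalue:
  λ = 6: 2 blocks summing to 3 forces exactly one block of size 2 and the rest size 1 → block sizes [2, 1]

Assembling the blocks gives a Jordan form
J =
  [6, 1, 0]
  [0, 6, 0]
  [0, 0, 6]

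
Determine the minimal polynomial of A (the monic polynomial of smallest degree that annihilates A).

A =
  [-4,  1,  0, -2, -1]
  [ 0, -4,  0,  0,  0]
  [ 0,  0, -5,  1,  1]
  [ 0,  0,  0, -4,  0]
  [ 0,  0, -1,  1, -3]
x^3 + 12*x^2 + 48*x + 64

The characteristic polynomial is χ_A(x) = (x + 4)^5, so the eigenvalues are known. The minimal polynomial is
  m_A(x) = Π_λ (x − λ)^{k_λ}
where k_λ is the size of the *largest* Jordan block for λ (equivalently, the smallest k with (A − λI)^k v = 0 for every generalised eigenvector v of λ).

  λ = -4: largest Jordan block has size 3, contributing (x + 4)^3

So m_A(x) = (x + 4)^3 = x^3 + 12*x^2 + 48*x + 64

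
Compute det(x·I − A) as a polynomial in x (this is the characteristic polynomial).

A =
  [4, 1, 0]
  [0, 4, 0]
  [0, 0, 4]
x^3 - 12*x^2 + 48*x - 64

Expanding det(x·I − A) (e.g. by cofactor expansion or by noting that A is similar to its Jordan form J, which has the same characteristic polynomial as A) gives
  χ_A(x) = x^3 - 12*x^2 + 48*x - 64
which factors as (x - 4)^3. The eigenvalues (with algebraic multiplicities) are λ = 4 with multiplicity 3.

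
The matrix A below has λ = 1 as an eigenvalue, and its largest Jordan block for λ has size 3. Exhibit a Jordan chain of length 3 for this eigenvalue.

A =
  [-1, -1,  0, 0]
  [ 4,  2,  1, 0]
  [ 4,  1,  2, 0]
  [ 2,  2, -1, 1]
A Jordan chain for λ = 1 of length 3:
v_1 = (1, -2, -2, -1)ᵀ
v_2 = (-1, 1, 1, 2)ᵀ
v_3 = (0, 1, 0, 0)ᵀ

Let N = A − (1)·I. We want v_3 with N^3 v_3 = 0 but N^2 v_3 ≠ 0; then v_{j-1} := N · v_j for j = 3, …, 2.

Pick v_3 = (0, 1, 0, 0)ᵀ.
Then v_2 = N · v_3 = (-1, 1, 1, 2)ᵀ.
Then v_1 = N · v_2 = (1, -2, -2, -1)ᵀ.

Sanity check: (A − (1)·I) v_1 = (0, 0, 0, 0)ᵀ = 0. ✓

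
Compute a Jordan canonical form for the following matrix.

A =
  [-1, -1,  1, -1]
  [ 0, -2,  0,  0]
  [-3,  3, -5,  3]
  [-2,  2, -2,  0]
J_2(-2) ⊕ J_1(-2) ⊕ J_1(-2)

The characteristic polynomial is
  det(x·I − A) = x^4 + 8*x^3 + 24*x^2 + 32*x + 16 = (x + 2)^4

Eigenvalues and multiplicities (the geometric multiplicity of λ is n − rank(A − λI), which equals the number of Jordan blocks for λ):
  λ = -2: algebraic multiplicity = 4, geometric multiplicity = 3

Determining the block sizes for each eigenvalue:
  λ = -2: 3 blocks summing to 4 forces exactly one block of size 2 and the rest size 1 → block sizes [2, 1, 1]

Assembling the blocks gives a Jordan form
J =
  [-2,  1,  0,  0]
  [ 0, -2,  0,  0]
  [ 0,  0, -2,  0]
  [ 0,  0,  0, -2]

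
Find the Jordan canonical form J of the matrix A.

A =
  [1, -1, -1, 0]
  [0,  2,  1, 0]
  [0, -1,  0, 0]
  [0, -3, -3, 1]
J_2(1) ⊕ J_1(1) ⊕ J_1(1)

The characteristic polynomial is
  det(x·I − A) = x^4 - 4*x^3 + 6*x^2 - 4*x + 1 = (x - 1)^4

Eigenvalues and multiplicities (the geometric multiplicity of λ is n − rank(A − λI), which equals the number of Jordan blocks for λ):
  λ = 1: algebraic multiplicity = 4, geometric multiplicity = 3

Determining the block sizes for each eigenvalue:
  λ = 1: 3 blocks summing to 4 forces exactly one block of size 2 and the rest size 1 → block sizes [2, 1, 1]

Assembling the blocks gives a Jordan form
J =
  [1, 1, 0, 0]
  [0, 1, 0, 0]
  [0, 0, 1, 0]
  [0, 0, 0, 1]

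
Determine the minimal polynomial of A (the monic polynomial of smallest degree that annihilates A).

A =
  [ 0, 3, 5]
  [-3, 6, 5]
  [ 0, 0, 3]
x^2 - 6*x + 9

The characteristic polynomial is χ_A(x) = (x - 3)^3, so the eigenvalues are known. The minimal polynomial is
  m_A(x) = Π_λ (x − λ)^{k_λ}
where k_λ is the size of the *largest* Jordan block for λ (equivalently, the smallest k with (A − λI)^k v = 0 for every generalised eigenvector v of λ).

  λ = 3: largest Jordan block has size 2, contributing (x − 3)^2

So m_A(x) = (x - 3)^2 = x^2 - 6*x + 9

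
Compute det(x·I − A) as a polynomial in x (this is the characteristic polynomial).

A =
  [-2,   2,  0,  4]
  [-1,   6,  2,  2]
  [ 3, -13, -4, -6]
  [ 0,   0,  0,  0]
x^4

Expanding det(x·I − A) (e.g. by cofactor expansion or by noting that A is similar to its Jordan form J, which has the same characteristic polynomial as A) gives
  χ_A(x) = x^4
which factors as x^4. The eigenvalues (with algebraic multiplicities) are λ = 0 with multiplicity 4.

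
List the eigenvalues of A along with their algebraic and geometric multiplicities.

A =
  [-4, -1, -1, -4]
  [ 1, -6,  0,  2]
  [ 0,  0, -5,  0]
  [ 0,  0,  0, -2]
λ = -5: alg = 3, geom = 1; λ = -2: alg = 1, geom = 1

Step 1 — factor the characteristic polynomial to read off the algebraic multiplicities:
  χ_A(x) = (x + 2)*(x + 5)^3

Step 2 — compute geometric multiplicities via the rank-nullity identity g(λ) = n − rank(A − λI):
  rank(A − (-5)·I) = 3, so dim ker(A − (-5)·I) = n − 3 = 1
  rank(A − (-2)·I) = 3, so dim ker(A − (-2)·I) = n − 3 = 1

Summary:
  λ = -5: algebraic multiplicity = 3, geometric multiplicity = 1
  λ = -2: algebraic multiplicity = 1, geometric multiplicity = 1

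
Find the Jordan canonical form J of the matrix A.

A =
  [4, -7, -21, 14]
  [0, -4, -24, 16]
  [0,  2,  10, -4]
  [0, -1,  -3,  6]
J_2(4) ⊕ J_1(4) ⊕ J_1(4)

The characteristic polynomial is
  det(x·I − A) = x^4 - 16*x^3 + 96*x^2 - 256*x + 256 = (x - 4)^4

Eigenvalues and multiplicities (the geometric multiplicity of λ is n − rank(A − λI), which equals the number of Jordan blocks for λ):
  λ = 4: algebraic multiplicity = 4, geometric multiplicity = 3

Determining the block sizes for each eigenvalue:
  λ = 4: 3 blocks summing to 4 forces exactly one block of size 2 and the rest size 1 → block sizes [2, 1, 1]

Assembling the blocks gives a Jordan form
J =
  [4, 1, 0, 0]
  [0, 4, 0, 0]
  [0, 0, 4, 0]
  [0, 0, 0, 4]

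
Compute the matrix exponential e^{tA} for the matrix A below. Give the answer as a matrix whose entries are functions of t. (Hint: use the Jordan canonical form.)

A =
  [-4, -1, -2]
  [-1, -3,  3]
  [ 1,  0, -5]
e^{tA} =
  [-t^2*exp(-4*t)/2 + exp(-4*t), -t^2*exp(-4*t)/2 - t*exp(-4*t), -t^2*exp(-4*t)/2 - 2*t*exp(-4*t)]
  [t^2*exp(-4*t) - t*exp(-4*t), t^2*exp(-4*t) + t*exp(-4*t) + exp(-4*t), t^2*exp(-4*t) + 3*t*exp(-4*t)]
  [-t^2*exp(-4*t)/2 + t*exp(-4*t), -t^2*exp(-4*t)/2, -t^2*exp(-4*t)/2 - t*exp(-4*t) + exp(-4*t)]

Strategy: write A = P · J · P⁻¹ where J is a Jordan canonical form, so e^{tA} = P · e^{tJ} · P⁻¹, and e^{tJ} can be computed block-by-block.

A has Jordan form
J =
  [-4,  1,  0]
  [ 0, -4,  1]
  [ 0,  0, -4]
(up to reordering of blocks).

Per-block formulas:
  For a 3×3 Jordan block J_3(-4): exp(t · J_3(-4)) = e^(-4t)·(I + t·N + (t^2/2)·N^2), where N is the 3×3 nilpotent shift.

After assembling e^{tJ} and conjugating by P, we get:

e^{tA} =
  [-t^2*exp(-4*t)/2 + exp(-4*t), -t^2*exp(-4*t)/2 - t*exp(-4*t), -t^2*exp(-4*t)/2 - 2*t*exp(-4*t)]
  [t^2*exp(-4*t) - t*exp(-4*t), t^2*exp(-4*t) + t*exp(-4*t) + exp(-4*t), t^2*exp(-4*t) + 3*t*exp(-4*t)]
  [-t^2*exp(-4*t)/2 + t*exp(-4*t), -t^2*exp(-4*t)/2, -t^2*exp(-4*t)/2 - t*exp(-4*t) + exp(-4*t)]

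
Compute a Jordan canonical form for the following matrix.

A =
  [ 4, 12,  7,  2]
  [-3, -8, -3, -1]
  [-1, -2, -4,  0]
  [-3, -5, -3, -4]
J_2(-3) ⊕ J_2(-3)

The characteristic polynomial is
  det(x·I − A) = x^4 + 12*x^3 + 54*x^2 + 108*x + 81 = (x + 3)^4

Eigenvalues and multiplicities (the geometric multiplicity of λ is n − rank(A − λI), which equals the number of Jordan blocks for λ):
  λ = -3: algebraic multiplicity = 4, geometric multiplicity = 2

Determining the block sizes for each eigenvalue:
  λ = -3: with am = 4 and gm = 2, the partition is not yet determined (e.g. several partitions of 4 into 2 parts exist). Let N = A − (-3)·I. Computing rank(N^1) = 2, rank(N^2) = 0; the number of blocks of size ≥ j is rank(N^{j−1}) − rank(N^j), giving [2, 2]. So we have 2 block(s) of size 2 → block sizes [2, 2]

Assembling the blocks gives a Jordan form
J =
  [-3,  1,  0,  0]
  [ 0, -3,  0,  0]
  [ 0,  0, -3,  1]
  [ 0,  0,  0, -3]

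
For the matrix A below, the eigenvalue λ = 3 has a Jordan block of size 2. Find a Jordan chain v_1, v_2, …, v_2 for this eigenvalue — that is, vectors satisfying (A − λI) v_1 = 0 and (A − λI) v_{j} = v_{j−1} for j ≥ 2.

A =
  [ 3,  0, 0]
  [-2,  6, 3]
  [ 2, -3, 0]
A Jordan chain for λ = 3 of length 2:
v_1 = (0, -2, 2)ᵀ
v_2 = (1, 0, 0)ᵀ

Let N = A − (3)·I. We want v_2 with N^2 v_2 = 0 but N^1 v_2 ≠ 0; then v_{j-1} := N · v_j for j = 2, …, 2.

Pick v_2 = (1, 0, 0)ᵀ.
Then v_1 = N · v_2 = (0, -2, 2)ᵀ.

Sanity check: (A − (3)·I) v_1 = (0, 0, 0)ᵀ = 0. ✓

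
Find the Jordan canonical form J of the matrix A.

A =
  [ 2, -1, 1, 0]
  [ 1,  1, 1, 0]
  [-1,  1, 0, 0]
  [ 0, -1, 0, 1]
J_3(1) ⊕ J_1(1)

The characteristic polynomial is
  det(x·I − A) = x^4 - 4*x^3 + 6*x^2 - 4*x + 1 = (x - 1)^4

Eigenvalues and multiplicities (the geometric multiplicity of λ is n − rank(A − λI), which equals the number of Jordan blocks for λ):
  λ = 1: algebraic multiplicity = 4, geometric multiplicity = 2

Determining the block sizes for each eigenvalue:
  λ = 1: with am = 4 and gm = 2, the partition is not yet determined (e.g. several partitions of 4 into 2 parts exist). Let N = A − (1)·I. Computing rank(N^1) = 2, rank(N^2) = 1, rank(N^3) = 0; the number of blocks of size ≥ j is rank(N^{j−1}) − rank(N^j), giving [2, 1, 1]. So we have 1 block(s) of size 3, 1 block(s) of size 1 → block sizes [3, 1]

Assembling the blocks gives a Jordan form
J =
  [1, 1, 0, 0]
  [0, 1, 1, 0]
  [0, 0, 1, 0]
  [0, 0, 0, 1]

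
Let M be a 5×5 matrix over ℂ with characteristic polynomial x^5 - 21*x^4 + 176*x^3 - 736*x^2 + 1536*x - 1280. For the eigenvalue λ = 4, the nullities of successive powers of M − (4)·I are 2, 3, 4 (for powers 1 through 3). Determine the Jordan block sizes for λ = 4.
Block sizes for λ = 4: [3, 1]

From the dimensions of kernels of powers, the number of Jordan blocks of size at least j is d_j − d_{j−1} where d_j = dim ker(N^j) (with d_0 = 0). Computing the differences gives [2, 1, 1].
The number of blocks of size exactly k is (#blocks of size ≥ k) − (#blocks of size ≥ k + 1), so the partition is: 1 block(s) of size 1, 1 block(s) of size 3.
In nonincreasing order the block sizes are [3, 1].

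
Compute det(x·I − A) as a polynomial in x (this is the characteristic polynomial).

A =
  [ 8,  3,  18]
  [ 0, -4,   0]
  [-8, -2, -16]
x^3 + 12*x^2 + 48*x + 64

Expanding det(x·I − A) (e.g. by cofactor expansion or by noting that A is similar to its Jordan form J, which has the same characteristic polynomial as A) gives
  χ_A(x) = x^3 + 12*x^2 + 48*x + 64
which factors as (x + 4)^3. The eigenvalues (with algebraic multiplicities) are λ = -4 with multiplicity 3.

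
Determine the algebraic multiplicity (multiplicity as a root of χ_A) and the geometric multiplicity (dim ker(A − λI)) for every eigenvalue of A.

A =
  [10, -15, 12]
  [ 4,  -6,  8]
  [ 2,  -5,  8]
λ = 4: alg = 3, geom = 2

Step 1 — factor the characteristic polynomial to read off the algebraic multiplicities:
  χ_A(x) = (x - 4)^3

Step 2 — compute geometric multiplicities via the rank-nullity identity g(λ) = n − rank(A − λI):
  rank(A − (4)·I) = 1, so dim ker(A − (4)·I) = n − 1 = 2

Summary:
  λ = 4: algebraic multiplicity = 3, geometric multiplicity = 2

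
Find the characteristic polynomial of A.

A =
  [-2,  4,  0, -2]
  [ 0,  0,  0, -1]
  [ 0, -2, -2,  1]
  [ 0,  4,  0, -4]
x^4 + 8*x^3 + 24*x^2 + 32*x + 16

Expanding det(x·I − A) (e.g. by cofactor expansion or by noting that A is similar to its Jordan form J, which has the same characteristic polynomial as A) gives
  χ_A(x) = x^4 + 8*x^3 + 24*x^2 + 32*x + 16
which factors as (x + 2)^4. The eigenvalues (with algebraic multiplicities) are λ = -2 with multiplicity 4.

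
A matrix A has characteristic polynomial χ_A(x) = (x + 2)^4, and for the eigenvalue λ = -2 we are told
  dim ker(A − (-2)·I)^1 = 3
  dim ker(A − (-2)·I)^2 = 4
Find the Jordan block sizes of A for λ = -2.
Block sizes for λ = -2: [2, 1, 1]

From the dimensions of kernels of powers, the number of Jordan blocks of size at least j is d_j − d_{j−1} where d_j = dim ker(N^j) (with d_0 = 0). Computing the differences gives [3, 1].
The number of blocks of size exactly k is (#blocks of size ≥ k) − (#blocks of size ≥ k + 1), so the partition is: 2 block(s) of size 1, 1 block(s) of size 2.
In nonincreasing order the block sizes are [2, 1, 1].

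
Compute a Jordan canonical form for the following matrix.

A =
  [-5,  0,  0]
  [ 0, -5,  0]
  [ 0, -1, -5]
J_2(-5) ⊕ J_1(-5)

The characteristic polynomial is
  det(x·I − A) = x^3 + 15*x^2 + 75*x + 125 = (x + 5)^3

Eigenvalues and multiplicities (the geometric multiplicity of λ is n − rank(A − λI), which equals the number of Jordan blocks for λ):
  λ = -5: algebraic multiplicity = 3, geometric multiplicity = 2

Determining the block sizes for each eigenvalue:
  λ = -5: 2 blocks summing to 3 forces exactly one block of size 2 and the rest size 1 → block sizes [2, 1]

Assembling the blocks gives a Jordan form
J =
  [-5,  1,  0]
  [ 0, -5,  0]
  [ 0,  0, -5]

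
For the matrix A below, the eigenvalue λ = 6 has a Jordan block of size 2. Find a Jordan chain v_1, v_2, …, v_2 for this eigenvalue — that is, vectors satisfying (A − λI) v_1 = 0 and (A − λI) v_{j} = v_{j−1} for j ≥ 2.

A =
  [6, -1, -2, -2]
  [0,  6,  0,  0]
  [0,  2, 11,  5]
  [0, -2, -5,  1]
A Jordan chain for λ = 6 of length 2:
v_1 = (-1, 0, 2, -2)ᵀ
v_2 = (0, 1, 0, 0)ᵀ

Let N = A − (6)·I. We want v_2 with N^2 v_2 = 0 but N^1 v_2 ≠ 0; then v_{j-1} := N · v_j for j = 2, …, 2.

Pick v_2 = (0, 1, 0, 0)ᵀ.
Then v_1 = N · v_2 = (-1, 0, 2, -2)ᵀ.

Sanity check: (A − (6)·I) v_1 = (0, 0, 0, 0)ᵀ = 0. ✓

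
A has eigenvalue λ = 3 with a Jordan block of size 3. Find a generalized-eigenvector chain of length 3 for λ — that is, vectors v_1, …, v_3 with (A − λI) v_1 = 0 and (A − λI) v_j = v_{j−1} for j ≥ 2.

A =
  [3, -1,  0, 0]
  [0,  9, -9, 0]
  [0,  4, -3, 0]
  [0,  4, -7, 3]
A Jordan chain for λ = 3 of length 3:
v_1 = (-6, 0, 0, -4)ᵀ
v_2 = (-1, 6, 4, 4)ᵀ
v_3 = (0, 1, 0, 0)ᵀ

Let N = A − (3)·I. We want v_3 with N^3 v_3 = 0 but N^2 v_3 ≠ 0; then v_{j-1} := N · v_j for j = 3, …, 2.

Pick v_3 = (0, 1, 0, 0)ᵀ.
Then v_2 = N · v_3 = (-1, 6, 4, 4)ᵀ.
Then v_1 = N · v_2 = (-6, 0, 0, -4)ᵀ.

Sanity check: (A − (3)·I) v_1 = (0, 0, 0, 0)ᵀ = 0. ✓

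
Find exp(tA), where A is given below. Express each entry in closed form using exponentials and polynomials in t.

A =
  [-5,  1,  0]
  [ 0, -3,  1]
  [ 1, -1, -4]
e^{tA} =
  [t^2*exp(-4*t)/2 - t*exp(-4*t) + exp(-4*t), t*exp(-4*t), t^2*exp(-4*t)/2]
  [t^2*exp(-4*t)/2, t*exp(-4*t) + exp(-4*t), t^2*exp(-4*t)/2 + t*exp(-4*t)]
  [-t^2*exp(-4*t)/2 + t*exp(-4*t), -t*exp(-4*t), -t^2*exp(-4*t)/2 + exp(-4*t)]

Strategy: write A = P · J · P⁻¹ where J is a Jordan canonical form, so e^{tA} = P · e^{tJ} · P⁻¹, and e^{tJ} can be computed block-by-block.

A has Jordan form
J =
  [-4,  1,  0]
  [ 0, -4,  1]
  [ 0,  0, -4]
(up to reordering of blocks).

Per-block formulas:
  For a 3×3 Jordan block J_3(-4): exp(t · J_3(-4)) = e^(-4t)·(I + t·N + (t^2/2)·N^2), where N is the 3×3 nilpotent shift.

After assembling e^{tJ} and conjugating by P, we get:

e^{tA} =
  [t^2*exp(-4*t)/2 - t*exp(-4*t) + exp(-4*t), t*exp(-4*t), t^2*exp(-4*t)/2]
  [t^2*exp(-4*t)/2, t*exp(-4*t) + exp(-4*t), t^2*exp(-4*t)/2 + t*exp(-4*t)]
  [-t^2*exp(-4*t)/2 + t*exp(-4*t), -t*exp(-4*t), -t^2*exp(-4*t)/2 + exp(-4*t)]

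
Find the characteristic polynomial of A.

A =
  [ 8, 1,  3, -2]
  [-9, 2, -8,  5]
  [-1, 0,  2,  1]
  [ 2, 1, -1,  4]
x^4 - 16*x^3 + 96*x^2 - 256*x + 256

Expanding det(x·I − A) (e.g. by cofactor expansion or by noting that A is similar to its Jordan form J, which has the same characteristic polynomial as A) gives
  χ_A(x) = x^4 - 16*x^3 + 96*x^2 - 256*x + 256
which factors as (x - 4)^4. The eigenvalues (with algebraic multiplicities) are λ = 4 with multiplicity 4.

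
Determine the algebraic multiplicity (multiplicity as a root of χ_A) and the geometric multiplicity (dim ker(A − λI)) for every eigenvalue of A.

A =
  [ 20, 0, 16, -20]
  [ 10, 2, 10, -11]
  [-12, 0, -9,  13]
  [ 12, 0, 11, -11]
λ = -4: alg = 1, geom = 1; λ = 2: alg = 3, geom = 1

Step 1 — factor the characteristic polynomial to read off the algebraic multiplicities:
  χ_A(x) = (x - 2)^3*(x + 4)

Step 2 — compute geometric multiplicities via the rank-nullity identity g(λ) = n − rank(A − λI):
  rank(A − (-4)·I) = 3, so dim ker(A − (-4)·I) = n − 3 = 1
  rank(A − (2)·I) = 3, so dim ker(A − (2)·I) = n − 3 = 1

Summary:
  λ = -4: algebraic multiplicity = 1, geometric multiplicity = 1
  λ = 2: algebraic multiplicity = 3, geometric multiplicity = 1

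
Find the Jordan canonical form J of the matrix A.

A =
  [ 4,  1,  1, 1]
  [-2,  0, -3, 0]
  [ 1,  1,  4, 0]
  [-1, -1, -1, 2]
J_2(2) ⊕ J_2(3)

The characteristic polynomial is
  det(x·I − A) = x^4 - 10*x^3 + 37*x^2 - 60*x + 36 = (x - 3)^2*(x - 2)^2

Eigenvalues and multiplicities (the geometric multiplicity of λ is n − rank(A − λI), which equals the number of Jordan blocks for λ):
  λ = 2: algebraic multiplicity = 2, geometric multiplicity = 1
  λ = 3: algebraic multiplicity = 2, geometric multiplicity = 1

Determining the block sizes for each eigenvalue:
  λ = 2: one block (gm = 1), so the single block has size am = 2 → block sizes [2]
  λ = 3: one block (gm = 1), so the single block has size am = 2 → block sizes [2]

Assembling the blocks gives a Jordan form
J =
  [2, 1, 0, 0]
  [0, 2, 0, 0]
  [0, 0, 3, 1]
  [0, 0, 0, 3]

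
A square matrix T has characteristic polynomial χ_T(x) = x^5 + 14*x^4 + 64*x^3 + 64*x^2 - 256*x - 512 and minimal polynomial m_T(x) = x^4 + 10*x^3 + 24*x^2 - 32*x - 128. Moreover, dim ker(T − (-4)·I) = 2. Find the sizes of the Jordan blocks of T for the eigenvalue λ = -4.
Block sizes for λ = -4: [3, 1]

Step 1 — from the characteristic polynomial, algebraic multiplicity of λ = -4 is 4. From dim ker(T − (-4)·I) = 2, there are exactly 2 Jordan blocks for λ = -4.
Step 2 — from the minimal polynomial, the factor (x + 4)^3 tells us the largest block for λ = -4 has size 3.
Step 3 — with total size 4, 2 blocks, and largest block 3, the block sizes (in nonincreasing order) are [3, 1].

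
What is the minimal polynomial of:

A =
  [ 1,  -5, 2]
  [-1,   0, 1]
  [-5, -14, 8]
x^3 - 9*x^2 + 27*x - 27

The characteristic polynomial is χ_A(x) = (x - 3)^3, so the eigenvalues are known. The minimal polynomial is
  m_A(x) = Π_λ (x − λ)^{k_λ}
where k_λ is the size of the *largest* Jordan block for λ (equivalently, the smallest k with (A − λI)^k v = 0 for every generalised eigenvector v of λ).

  λ = 3: largest Jordan block has size 3, contributing (x − 3)^3

So m_A(x) = (x - 3)^3 = x^3 - 9*x^2 + 27*x - 27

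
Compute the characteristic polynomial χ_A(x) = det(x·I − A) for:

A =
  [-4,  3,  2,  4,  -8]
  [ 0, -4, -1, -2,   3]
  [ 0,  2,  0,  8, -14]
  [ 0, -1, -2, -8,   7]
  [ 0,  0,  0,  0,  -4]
x^5 + 20*x^4 + 160*x^3 + 640*x^2 + 1280*x + 1024

Expanding det(x·I − A) (e.g. by cofactor expansion or by noting that A is similar to its Jordan form J, which has the same characteristic polynomial as A) gives
  χ_A(x) = x^5 + 20*x^4 + 160*x^3 + 640*x^2 + 1280*x + 1024
which factors as (x + 4)^5. The eigenvalues (with algebraic multiplicities) are λ = -4 with multiplicity 5.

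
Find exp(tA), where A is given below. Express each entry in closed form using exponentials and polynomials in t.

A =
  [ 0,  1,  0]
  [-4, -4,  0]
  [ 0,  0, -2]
e^{tA} =
  [2*t*exp(-2*t) + exp(-2*t), t*exp(-2*t), 0]
  [-4*t*exp(-2*t), -2*t*exp(-2*t) + exp(-2*t), 0]
  [0, 0, exp(-2*t)]

Strategy: write A = P · J · P⁻¹ where J is a Jordan canonical form, so e^{tA} = P · e^{tJ} · P⁻¹, and e^{tJ} can be computed block-by-block.

A has Jordan form
J =
  [-2,  1,  0]
  [ 0, -2,  0]
  [ 0,  0, -2]
(up to reordering of blocks).

Per-block formulas:
  For a 1×1 block at λ = -2: exp(t · [-2]) = [e^(-2t)].
  For a 2×2 Jordan block J_2(-2): exp(t · J_2(-2)) = e^(-2t)·(I + t·N), where N is the 2×2 nilpotent shift.

After assembling e^{tJ} and conjugating by P, we get:

e^{tA} =
  [2*t*exp(-2*t) + exp(-2*t), t*exp(-2*t), 0]
  [-4*t*exp(-2*t), -2*t*exp(-2*t) + exp(-2*t), 0]
  [0, 0, exp(-2*t)]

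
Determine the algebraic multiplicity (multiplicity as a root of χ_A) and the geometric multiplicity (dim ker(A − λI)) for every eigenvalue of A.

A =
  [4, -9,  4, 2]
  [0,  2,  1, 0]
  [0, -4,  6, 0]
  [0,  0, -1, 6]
λ = 4: alg = 3, geom = 1; λ = 6: alg = 1, geom = 1

Step 1 — factor the characteristic polynomial to read off the algebraic multiplicities:
  χ_A(x) = (x - 6)*(x - 4)^3

Step 2 — compute geometric multiplicities via the rank-nullity identity g(λ) = n − rank(A − λI):
  rank(A − (4)·I) = 3, so dim ker(A − (4)·I) = n − 3 = 1
  rank(A − (6)·I) = 3, so dim ker(A − (6)·I) = n − 3 = 1

Summary:
  λ = 4: algebraic multiplicity = 3, geometric multiplicity = 1
  λ = 6: algebraic multiplicity = 1, geometric multiplicity = 1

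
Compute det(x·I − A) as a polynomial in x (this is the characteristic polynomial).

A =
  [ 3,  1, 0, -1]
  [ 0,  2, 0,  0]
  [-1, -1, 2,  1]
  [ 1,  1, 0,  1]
x^4 - 8*x^3 + 24*x^2 - 32*x + 16

Expanding det(x·I − A) (e.g. by cofactor expansion or by noting that A is similar to its Jordan form J, which has the same characteristic polynomial as A) gives
  χ_A(x) = x^4 - 8*x^3 + 24*x^2 - 32*x + 16
which factors as (x - 2)^4. The eigenvalues (with algebraic multiplicities) are λ = 2 with multiplicity 4.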